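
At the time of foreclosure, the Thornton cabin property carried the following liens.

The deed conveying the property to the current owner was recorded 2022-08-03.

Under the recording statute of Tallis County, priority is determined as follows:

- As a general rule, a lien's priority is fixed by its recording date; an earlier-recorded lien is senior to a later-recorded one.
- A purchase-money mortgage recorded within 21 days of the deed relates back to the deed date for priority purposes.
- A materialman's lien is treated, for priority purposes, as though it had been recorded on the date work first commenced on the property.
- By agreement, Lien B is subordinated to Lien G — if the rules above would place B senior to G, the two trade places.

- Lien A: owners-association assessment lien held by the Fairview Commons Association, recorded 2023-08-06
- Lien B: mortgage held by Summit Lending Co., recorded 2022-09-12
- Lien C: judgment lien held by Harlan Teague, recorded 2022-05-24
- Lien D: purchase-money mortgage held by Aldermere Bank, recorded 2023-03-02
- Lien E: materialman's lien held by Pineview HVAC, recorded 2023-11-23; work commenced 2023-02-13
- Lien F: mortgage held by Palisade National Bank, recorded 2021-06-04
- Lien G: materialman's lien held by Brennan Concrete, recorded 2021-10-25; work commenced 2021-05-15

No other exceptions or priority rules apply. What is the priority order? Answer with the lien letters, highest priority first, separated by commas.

Adjusting effective dates: D was recorded 211 days after the deed — beyond 21 days — so no relation-back applies; E is treated as recorded 2023-02-13, the work-commencement date; G's effective date is 2021-05-15, when work began.
Ordering by effective date: G (2021-05-15), F (2021-06-04), C (2022-05-24), B (2022-09-12), E (2023-02-13), D (2023-03-02), A (2023-08-06).
B is already junior to G, so the subordination agreement changes nothing.

G, F, C, B, E, D, A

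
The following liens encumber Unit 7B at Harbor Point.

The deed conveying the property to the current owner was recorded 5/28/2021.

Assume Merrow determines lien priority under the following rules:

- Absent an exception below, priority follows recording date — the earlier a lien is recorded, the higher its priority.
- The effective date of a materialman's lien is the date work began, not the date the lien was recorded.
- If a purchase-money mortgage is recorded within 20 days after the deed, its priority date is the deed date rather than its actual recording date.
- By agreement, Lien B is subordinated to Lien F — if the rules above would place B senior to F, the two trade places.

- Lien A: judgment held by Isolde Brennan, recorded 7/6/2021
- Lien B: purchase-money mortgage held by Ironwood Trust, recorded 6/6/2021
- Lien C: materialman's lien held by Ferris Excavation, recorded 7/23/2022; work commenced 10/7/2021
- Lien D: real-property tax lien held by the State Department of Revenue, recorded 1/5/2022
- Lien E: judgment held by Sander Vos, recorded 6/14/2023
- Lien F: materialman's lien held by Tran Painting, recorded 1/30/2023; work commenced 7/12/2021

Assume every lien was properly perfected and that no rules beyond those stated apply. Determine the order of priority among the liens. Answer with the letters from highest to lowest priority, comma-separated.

F, A, B, C, D, E

Effective dates after the stated exceptions: B was recorded within the 20-day window, so its effective date is the deed date 5/28/2021; C relates back to 10/7/2021 (work commenced); F relates back to 7/12/2021 (work commenced).
By effective date, earliest first: B (5/28/2021), A (7/6/2021), F (7/12/2021), C (10/7/2021), D (1/5/2022), E (6/14/2023).
The subordination applies — B was senior to F — so B and F swap.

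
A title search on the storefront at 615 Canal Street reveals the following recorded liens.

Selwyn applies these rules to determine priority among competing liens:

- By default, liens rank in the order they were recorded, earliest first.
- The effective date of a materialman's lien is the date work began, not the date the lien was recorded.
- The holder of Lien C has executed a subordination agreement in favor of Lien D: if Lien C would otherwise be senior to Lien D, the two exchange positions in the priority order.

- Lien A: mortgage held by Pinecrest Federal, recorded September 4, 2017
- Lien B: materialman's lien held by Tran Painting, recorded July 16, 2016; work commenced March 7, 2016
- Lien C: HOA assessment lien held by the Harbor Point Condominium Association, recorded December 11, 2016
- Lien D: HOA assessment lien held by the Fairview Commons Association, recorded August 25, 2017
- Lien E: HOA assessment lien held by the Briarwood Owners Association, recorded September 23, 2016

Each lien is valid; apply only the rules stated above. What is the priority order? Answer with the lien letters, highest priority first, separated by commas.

First, effective dates: B relates back to March 7, 2016 (work commenced).
By effective date, earliest first: B (March 7, 2016), E (September 23, 2016), C (December 11, 2016), D (August 25, 2017), A (September 4, 2017).
C is senior to D before the subordination, so the two trade places.

B, E, D, C, A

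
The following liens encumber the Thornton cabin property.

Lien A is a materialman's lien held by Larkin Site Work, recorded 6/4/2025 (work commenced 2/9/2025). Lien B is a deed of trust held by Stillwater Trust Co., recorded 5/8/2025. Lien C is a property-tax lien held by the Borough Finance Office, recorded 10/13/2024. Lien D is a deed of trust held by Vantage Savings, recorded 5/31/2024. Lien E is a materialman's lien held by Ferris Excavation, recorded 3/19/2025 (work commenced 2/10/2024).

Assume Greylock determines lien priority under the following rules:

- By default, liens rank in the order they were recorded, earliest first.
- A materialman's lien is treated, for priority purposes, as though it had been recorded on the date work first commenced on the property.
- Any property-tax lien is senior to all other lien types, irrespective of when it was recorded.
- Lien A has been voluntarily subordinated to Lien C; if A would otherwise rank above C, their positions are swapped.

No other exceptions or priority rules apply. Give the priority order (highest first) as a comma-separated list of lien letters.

Adjusting effective dates: A is treated as recorded 2/9/2025, the work-commencement date; E relates back to 2/10/2024 (work commenced).
C, as a property-tax lien, has superpriority and ranks first.
The other liens, earliest effective date first: E (2/10/2024), D (5/31/2024), A (2/9/2025), B (5/8/2025).
Since A is not senior to C, the subordination leaves the order unchanged.

C, E, D, A, B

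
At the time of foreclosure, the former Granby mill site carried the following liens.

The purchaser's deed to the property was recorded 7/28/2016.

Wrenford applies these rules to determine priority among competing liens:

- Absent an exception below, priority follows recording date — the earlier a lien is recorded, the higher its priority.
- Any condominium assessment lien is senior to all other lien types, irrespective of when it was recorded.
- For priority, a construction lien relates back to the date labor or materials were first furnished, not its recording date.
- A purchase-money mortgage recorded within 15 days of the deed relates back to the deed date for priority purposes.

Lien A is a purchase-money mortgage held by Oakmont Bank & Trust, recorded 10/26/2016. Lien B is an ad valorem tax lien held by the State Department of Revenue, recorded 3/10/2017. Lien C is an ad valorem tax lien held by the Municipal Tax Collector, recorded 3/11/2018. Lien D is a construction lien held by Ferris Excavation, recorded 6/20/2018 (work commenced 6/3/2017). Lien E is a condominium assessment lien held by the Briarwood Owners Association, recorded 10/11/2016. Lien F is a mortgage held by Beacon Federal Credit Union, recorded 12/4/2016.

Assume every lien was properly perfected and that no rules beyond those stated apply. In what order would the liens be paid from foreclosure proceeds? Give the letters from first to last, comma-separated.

Effective dates: A missed the 15-day window (90 days after the deed), so its recording date stands; D is treated as recorded 6/3/2017, the work-commencement date.
E is a condominium assessment lien, so it outranks all other liens regardless of date.
Ordering the rest by effective date: A (10/26/2016), F (12/4/2016), B (3/10/2017), D (6/3/2017), C (3/11/2018).

E, A, F, B, D, C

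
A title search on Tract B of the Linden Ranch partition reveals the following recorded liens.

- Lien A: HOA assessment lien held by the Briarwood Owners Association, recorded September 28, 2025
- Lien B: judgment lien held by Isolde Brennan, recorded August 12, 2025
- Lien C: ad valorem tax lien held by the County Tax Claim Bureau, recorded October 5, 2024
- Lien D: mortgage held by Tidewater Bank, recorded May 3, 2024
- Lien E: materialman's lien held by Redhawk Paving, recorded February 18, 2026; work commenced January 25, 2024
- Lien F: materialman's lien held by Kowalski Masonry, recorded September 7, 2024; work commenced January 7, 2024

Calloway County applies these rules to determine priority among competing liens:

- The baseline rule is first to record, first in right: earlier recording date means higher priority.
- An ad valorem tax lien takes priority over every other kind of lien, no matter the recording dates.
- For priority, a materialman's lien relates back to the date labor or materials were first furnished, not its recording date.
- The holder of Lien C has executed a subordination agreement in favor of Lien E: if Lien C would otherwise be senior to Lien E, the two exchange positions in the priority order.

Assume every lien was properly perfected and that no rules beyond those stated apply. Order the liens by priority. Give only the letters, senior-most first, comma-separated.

First, effective dates: E is treated as recorded January 25, 2024, the work-commencement date; F's effective date is January 7, 2024, when work began.
C is an ad valorem tax lien and takes priority over every other lien.
The other liens, earliest effective date first: F (January 7, 2024), E (January 25, 2024), D (May 3, 2024), B (August 12, 2025), A (September 28, 2025).
Because C would otherwise rank above E, the subordination swaps them.

E, F, C, D, B, A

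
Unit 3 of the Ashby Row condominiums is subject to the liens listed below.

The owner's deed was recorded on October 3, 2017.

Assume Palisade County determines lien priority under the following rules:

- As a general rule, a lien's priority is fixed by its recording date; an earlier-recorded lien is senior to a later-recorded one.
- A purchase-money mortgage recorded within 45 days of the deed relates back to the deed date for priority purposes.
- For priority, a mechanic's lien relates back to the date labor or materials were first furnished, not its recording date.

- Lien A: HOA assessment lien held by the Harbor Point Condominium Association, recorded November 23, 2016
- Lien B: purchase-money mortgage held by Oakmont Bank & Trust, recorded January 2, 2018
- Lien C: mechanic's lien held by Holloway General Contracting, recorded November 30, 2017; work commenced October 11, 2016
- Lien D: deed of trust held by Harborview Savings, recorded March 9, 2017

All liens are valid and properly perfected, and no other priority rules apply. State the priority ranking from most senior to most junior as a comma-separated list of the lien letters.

Effective dates: B was recorded 91 days after the deed — beyond 45 days — so no relation-back applies; C's effective date is October 11, 2016, when work began.
By effective date, earliest first: C (October 11, 2016), A (November 23, 2016), D (March 9, 2017), B (January 2, 2018).

C, A, D, B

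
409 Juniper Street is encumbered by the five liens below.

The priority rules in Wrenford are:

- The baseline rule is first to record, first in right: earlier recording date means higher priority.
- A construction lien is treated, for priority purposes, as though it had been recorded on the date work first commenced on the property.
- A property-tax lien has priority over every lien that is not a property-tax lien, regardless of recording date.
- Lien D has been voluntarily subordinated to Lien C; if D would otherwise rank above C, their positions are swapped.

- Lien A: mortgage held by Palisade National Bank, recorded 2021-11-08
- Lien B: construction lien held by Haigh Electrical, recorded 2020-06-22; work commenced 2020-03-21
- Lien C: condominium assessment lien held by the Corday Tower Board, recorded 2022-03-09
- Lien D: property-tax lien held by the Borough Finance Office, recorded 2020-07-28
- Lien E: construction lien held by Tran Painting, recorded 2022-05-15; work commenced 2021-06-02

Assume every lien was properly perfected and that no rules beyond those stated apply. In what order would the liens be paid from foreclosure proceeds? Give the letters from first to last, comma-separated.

C, B, E, A, D

Adjusting effective dates: B is treated as recorded 2020-03-21, the work-commencement date; E is treated as recorded 2021-06-02, the work-commencement date.
D is a property-tax lien and takes priority over every other lien.
Ordering the rest by effective date: B (2020-03-21), E (2021-06-02), A (2021-11-08), C (2022-03-09).
Because D would otherwise rank above C, the subordination swaps them.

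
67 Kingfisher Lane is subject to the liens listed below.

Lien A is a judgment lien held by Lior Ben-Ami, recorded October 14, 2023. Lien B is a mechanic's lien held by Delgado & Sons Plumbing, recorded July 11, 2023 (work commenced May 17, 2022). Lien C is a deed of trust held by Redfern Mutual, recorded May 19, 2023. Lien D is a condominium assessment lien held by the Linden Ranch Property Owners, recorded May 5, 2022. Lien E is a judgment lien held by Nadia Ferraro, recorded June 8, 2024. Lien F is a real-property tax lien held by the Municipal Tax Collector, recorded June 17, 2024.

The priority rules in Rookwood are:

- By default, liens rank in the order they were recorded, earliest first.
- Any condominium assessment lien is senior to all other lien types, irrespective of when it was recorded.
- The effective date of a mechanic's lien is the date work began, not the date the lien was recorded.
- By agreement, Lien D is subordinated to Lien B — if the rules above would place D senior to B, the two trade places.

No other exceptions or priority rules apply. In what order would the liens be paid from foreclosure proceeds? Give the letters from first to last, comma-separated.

B, D, C, A, E, F

First, effective dates: B relates back to May 17, 2022 (work commenced).
D is a condominium assessment lien, so it outranks all other liens regardless of date.
Remaining liens by effective date: B (May 17, 2022), C (May 19, 2023), A (October 14, 2023), E (June 8, 2024), F (June 17, 2024).
D would otherwise be senior to B, so under the subordination agreement D and B exchange positions.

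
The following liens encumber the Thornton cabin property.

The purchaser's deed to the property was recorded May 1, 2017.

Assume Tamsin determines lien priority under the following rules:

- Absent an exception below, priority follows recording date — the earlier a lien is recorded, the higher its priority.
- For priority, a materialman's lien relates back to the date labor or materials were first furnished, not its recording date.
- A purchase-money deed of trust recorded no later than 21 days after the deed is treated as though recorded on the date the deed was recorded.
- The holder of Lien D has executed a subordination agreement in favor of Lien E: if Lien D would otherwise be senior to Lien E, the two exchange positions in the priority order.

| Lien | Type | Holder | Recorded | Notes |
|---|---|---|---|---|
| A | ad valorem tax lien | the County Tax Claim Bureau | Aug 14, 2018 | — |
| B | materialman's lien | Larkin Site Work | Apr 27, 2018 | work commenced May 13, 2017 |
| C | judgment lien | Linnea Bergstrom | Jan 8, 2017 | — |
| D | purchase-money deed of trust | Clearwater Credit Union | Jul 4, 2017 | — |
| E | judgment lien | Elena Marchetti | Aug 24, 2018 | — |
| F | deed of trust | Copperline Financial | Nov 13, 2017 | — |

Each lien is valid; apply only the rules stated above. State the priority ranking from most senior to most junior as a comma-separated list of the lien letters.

C, B, E, F, A, D

Effective dates: B relates back to May 13, 2017 (work commenced); D was recorded 64 days after the deed, outside the 21-day window, so it keeps its recording date.
Sorted by effective date: C (Jan 8, 2017), B (May 13, 2017), D (Jul 4, 2017), F (Nov 13, 2017), A (Aug 14, 2018), E (Aug 24, 2018).
D is senior to E before the subordination, so the two trade places.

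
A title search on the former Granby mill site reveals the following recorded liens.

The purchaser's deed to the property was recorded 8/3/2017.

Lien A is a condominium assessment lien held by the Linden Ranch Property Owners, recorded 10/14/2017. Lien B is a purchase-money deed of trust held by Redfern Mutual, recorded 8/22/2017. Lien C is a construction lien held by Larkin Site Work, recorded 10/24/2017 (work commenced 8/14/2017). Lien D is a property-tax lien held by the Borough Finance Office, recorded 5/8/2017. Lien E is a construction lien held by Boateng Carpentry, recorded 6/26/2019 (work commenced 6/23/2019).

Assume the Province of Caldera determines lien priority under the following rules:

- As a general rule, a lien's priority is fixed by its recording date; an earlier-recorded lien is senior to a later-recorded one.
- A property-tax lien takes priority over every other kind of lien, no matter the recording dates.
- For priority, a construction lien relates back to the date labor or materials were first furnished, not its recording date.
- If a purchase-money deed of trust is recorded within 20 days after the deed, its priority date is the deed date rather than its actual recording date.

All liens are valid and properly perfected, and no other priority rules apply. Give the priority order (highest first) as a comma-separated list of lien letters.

Adjusting effective dates: B's effective date is the deed date, 8/3/2017; C is treated as recorded 8/14/2017, the work-commencement date; E relates back to 6/23/2019 (work commenced).
D is a property-tax lien, so it outranks all other liens regardless of date.
Ordering the rest by effective date: B (8/3/2017), C (8/14/2017), A (10/14/2017), E (6/23/2019).

D, B, C, A, E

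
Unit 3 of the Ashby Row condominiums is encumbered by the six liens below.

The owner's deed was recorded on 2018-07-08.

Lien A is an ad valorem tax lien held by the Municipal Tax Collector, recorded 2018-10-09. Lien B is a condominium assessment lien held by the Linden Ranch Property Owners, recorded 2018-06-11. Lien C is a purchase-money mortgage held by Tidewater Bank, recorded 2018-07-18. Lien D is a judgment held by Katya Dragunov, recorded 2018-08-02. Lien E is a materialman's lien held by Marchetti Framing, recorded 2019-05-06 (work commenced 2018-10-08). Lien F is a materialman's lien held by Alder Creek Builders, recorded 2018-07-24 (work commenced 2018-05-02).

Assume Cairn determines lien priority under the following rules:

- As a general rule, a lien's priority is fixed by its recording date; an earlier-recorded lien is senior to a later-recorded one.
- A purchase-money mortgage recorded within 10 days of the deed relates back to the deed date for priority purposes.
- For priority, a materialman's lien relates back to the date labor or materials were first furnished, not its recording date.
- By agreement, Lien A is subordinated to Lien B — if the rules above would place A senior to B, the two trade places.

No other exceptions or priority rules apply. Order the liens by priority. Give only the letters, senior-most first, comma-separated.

First, effective dates: C relates back to the deed date 2018-07-08; E's effective date is 2018-10-08, when work began; F relates back to 2018-05-02 (work commenced).
Ordering by effective date: F (2018-05-02), B (2018-06-11), C (2018-07-08), D (2018-08-02), E (2018-10-08), A (2018-10-09).
A is already junior to B, so the subordination agreement changes nothing.

F, B, C, D, E, A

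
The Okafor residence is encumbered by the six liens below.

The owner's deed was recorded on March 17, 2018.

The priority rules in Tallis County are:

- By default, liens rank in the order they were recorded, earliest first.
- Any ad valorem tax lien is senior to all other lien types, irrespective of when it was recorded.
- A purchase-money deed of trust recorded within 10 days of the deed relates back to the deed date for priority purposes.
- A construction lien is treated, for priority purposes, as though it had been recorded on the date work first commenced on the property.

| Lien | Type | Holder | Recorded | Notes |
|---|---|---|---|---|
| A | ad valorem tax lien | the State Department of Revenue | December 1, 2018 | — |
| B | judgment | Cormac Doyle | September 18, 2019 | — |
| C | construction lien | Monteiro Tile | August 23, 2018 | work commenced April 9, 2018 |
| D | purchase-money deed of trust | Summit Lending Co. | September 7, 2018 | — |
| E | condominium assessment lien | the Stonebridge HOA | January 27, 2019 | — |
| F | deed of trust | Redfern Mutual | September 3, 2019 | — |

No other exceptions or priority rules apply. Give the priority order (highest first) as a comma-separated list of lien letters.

A, C, D, E, F, B

Adjusting effective dates: C's effective date is April 9, 2018, when work began; D missed the 10-day window (174 days after the deed), so its recording date stands.
As an ad valorem tax lien, A is senior to every other lien.
The other liens, earliest effective date first: C (April 9, 2018), D (September 7, 2018), E (January 27, 2019), F (September 3, 2019), B (September 18, 2019).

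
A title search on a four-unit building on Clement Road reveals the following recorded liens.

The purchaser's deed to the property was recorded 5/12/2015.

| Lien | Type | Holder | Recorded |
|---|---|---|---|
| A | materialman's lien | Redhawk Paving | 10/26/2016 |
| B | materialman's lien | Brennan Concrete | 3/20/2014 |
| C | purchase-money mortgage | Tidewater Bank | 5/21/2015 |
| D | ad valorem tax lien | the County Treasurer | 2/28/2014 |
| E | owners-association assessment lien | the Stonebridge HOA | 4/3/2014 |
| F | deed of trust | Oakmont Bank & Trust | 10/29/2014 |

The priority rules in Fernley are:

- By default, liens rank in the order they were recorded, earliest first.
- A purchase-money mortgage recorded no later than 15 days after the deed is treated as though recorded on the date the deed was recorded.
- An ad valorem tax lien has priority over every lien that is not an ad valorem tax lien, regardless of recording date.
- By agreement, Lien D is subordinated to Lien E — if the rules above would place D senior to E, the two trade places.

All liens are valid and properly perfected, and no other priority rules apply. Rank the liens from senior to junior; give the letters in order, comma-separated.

E, B, D, F, C, A

Adjusting effective dates: C's effective date is the deed date, 5/12/2015.
D is an ad valorem tax lien, so it outranks all other liens regardless of date.
The other liens, earliest effective date first: B (3/20/2014), E (4/3/2014), F (10/29/2014), C (5/12/2015), A (10/26/2016).
D is senior to E before the subordination, so the two trade places.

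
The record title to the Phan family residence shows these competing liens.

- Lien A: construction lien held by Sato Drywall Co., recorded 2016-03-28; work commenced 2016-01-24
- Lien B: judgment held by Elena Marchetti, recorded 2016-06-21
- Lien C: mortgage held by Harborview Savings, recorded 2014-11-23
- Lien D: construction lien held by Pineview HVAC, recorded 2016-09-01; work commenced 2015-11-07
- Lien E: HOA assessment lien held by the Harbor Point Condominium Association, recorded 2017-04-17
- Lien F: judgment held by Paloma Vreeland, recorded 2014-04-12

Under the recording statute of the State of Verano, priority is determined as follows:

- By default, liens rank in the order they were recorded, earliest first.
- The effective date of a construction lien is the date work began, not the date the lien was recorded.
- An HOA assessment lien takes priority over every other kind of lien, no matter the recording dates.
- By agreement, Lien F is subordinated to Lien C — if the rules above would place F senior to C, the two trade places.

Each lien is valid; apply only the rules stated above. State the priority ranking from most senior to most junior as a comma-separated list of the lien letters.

E, C, F, D, A, B

Effective dates after the stated exceptions: A is treated as recorded 2016-01-24, the work-commencement date; D relates back to 2015-11-07 (work commenced).
E, as an HOA assessment lien, has superpriority and ranks first.
Remaining liens by effective date: F (2014-04-12), C (2014-11-23), D (2015-11-07), A (2016-01-24), B (2016-06-21).
F would otherwise be senior to C, so under the subordination agreement F and C exchange positions.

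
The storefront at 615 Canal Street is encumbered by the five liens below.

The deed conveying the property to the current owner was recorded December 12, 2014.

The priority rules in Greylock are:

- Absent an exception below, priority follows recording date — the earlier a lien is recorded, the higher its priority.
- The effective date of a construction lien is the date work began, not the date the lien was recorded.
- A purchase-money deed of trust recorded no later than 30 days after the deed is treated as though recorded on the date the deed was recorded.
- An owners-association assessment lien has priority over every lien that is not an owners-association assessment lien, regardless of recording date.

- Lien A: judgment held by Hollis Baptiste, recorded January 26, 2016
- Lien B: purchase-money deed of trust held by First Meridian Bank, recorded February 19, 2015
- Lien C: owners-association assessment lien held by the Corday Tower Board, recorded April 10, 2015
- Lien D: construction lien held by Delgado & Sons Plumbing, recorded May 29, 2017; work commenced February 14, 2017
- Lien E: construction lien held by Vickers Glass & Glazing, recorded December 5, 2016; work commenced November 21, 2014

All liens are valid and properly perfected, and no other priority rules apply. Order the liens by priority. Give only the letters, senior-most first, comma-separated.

Effective dates: B was recorded 69 days after the deed — beyond 30 days — so no relation-back applies; D's effective date is February 14, 2017, when work began; E relates back to November 21, 2014 (work commenced).
C is an owners-association assessment lien, so it outranks all other liens regardless of date.
Among the remaining liens, by effective date: E (November 21, 2014), B (February 19, 2015), A (January 26, 2016), D (February 14, 2017).

C, E, B, A, D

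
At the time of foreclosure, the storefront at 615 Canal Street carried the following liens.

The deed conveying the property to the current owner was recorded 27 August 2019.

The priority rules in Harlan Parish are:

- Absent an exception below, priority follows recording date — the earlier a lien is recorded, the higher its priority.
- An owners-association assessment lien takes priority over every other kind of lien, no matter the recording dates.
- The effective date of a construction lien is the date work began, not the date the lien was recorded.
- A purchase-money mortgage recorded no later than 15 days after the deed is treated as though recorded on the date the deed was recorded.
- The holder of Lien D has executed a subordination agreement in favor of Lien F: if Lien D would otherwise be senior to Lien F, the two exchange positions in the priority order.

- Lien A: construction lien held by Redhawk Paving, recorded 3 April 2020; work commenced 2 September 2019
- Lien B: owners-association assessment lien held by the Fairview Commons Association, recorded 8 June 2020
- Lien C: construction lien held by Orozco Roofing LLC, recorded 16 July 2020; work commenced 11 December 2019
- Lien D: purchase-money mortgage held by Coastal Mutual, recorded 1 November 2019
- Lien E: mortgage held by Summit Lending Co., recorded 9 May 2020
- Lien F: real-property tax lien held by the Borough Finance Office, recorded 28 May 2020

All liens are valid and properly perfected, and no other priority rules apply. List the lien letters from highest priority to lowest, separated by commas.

Adjusting effective dates: A is treated as recorded 2 September 2019, the work-commencement date; C's effective date is 11 December 2019, when work began; D was recorded 66 days after the deed, outside the 15-day window, so it keeps its recording date.
B, as an owners-association assessment lien, has superpriority and ranks first.
Among the remaining liens, by effective date: A (2 September 2019), D (1 November 2019), C (11 December 2019), E (9 May 2020), F (28 May 2020).
The subordination applies — D was senior to F — so D and F swap.

B, A, F, C, E, D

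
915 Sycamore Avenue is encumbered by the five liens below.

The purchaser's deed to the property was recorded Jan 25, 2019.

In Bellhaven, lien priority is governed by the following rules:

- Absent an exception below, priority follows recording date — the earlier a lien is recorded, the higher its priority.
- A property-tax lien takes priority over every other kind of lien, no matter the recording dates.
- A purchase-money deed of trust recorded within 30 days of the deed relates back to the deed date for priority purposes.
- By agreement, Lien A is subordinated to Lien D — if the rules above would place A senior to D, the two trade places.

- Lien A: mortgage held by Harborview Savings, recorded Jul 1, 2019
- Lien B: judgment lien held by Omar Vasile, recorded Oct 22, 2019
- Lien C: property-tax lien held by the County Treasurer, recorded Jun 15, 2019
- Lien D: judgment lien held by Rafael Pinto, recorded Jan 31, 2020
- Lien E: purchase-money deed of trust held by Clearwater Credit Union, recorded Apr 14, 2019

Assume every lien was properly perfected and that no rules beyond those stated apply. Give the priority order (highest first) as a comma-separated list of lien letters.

C, E, D, B, A

First, effective dates: E was recorded 79 days after the deed — beyond 30 days — so no relation-back applies.
C, as a property-tax lien, has superpriority and ranks first.
Among the remaining liens, by effective date: E (Apr 14, 2019), A (Jul 1, 2019), B (Oct 22, 2019), D (Jan 31, 2020).
A would otherwise be senior to D, so under the subordination agreement A and D exchange positions.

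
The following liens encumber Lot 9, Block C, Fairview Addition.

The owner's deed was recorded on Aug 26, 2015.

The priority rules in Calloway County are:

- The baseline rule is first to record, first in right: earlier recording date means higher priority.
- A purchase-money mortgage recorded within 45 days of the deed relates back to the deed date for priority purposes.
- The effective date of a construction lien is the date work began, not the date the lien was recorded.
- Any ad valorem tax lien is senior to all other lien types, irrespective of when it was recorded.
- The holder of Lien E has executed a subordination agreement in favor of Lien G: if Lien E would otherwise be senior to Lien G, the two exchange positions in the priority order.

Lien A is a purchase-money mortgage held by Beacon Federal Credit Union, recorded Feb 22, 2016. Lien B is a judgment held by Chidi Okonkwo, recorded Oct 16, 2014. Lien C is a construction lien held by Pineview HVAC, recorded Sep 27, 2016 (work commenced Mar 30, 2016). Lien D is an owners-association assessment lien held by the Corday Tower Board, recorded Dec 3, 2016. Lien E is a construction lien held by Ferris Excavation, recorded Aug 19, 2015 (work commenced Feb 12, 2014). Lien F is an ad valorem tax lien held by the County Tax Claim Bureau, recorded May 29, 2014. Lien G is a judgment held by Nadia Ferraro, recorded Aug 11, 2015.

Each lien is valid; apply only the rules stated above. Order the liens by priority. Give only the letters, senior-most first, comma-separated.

F, G, B, E, A, C, D

First, effective dates: A was recorded 180 days after the deed, outside the 45-day window, so it keeps its recording date; C is treated as recorded Mar 30, 2016, the work-commencement date; E relates back to Feb 12, 2014 (work commenced).
F, as an ad valorem tax lien, has superpriority and ranks first.
Remaining liens by effective date: E (Feb 12, 2014), B (Oct 16, 2014), G (Aug 11, 2015), A (Feb 22, 2016), C (Mar 30, 2016), D (Dec 3, 2016).
E is senior to G before the subordination, so the two trade places.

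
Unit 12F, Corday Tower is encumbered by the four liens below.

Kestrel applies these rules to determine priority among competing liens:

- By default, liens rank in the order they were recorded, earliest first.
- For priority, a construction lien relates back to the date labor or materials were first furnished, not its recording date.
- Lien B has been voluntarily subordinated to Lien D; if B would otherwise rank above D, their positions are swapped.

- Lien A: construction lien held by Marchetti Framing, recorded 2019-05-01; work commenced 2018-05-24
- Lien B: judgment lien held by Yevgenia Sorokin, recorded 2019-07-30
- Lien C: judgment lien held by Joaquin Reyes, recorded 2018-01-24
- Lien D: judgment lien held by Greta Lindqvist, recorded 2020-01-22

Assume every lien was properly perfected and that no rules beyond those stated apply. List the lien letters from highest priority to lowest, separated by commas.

Adjusting effective dates: A relates back to 2018-05-24 (work commenced).
By effective date, earliest first: C (2018-01-24), A (2018-05-24), B (2019-07-30), D (2020-01-22).
Because B would otherwise rank above D, the subordination swaps them.

C, A, D, B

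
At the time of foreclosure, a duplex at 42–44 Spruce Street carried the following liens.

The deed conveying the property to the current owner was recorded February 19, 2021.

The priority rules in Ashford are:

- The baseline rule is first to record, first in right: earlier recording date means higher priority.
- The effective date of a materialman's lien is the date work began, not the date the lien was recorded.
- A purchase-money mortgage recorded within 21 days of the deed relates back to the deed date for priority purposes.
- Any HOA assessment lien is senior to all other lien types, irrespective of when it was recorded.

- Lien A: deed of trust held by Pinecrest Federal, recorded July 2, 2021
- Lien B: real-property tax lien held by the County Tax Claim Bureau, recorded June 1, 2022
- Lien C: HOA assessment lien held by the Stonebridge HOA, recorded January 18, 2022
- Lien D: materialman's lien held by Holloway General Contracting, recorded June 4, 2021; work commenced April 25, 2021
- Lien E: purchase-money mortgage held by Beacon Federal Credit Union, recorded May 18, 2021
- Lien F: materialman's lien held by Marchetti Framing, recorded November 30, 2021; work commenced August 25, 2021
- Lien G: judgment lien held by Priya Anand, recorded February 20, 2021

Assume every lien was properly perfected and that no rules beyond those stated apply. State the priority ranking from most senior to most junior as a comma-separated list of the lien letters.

Adjusting effective dates: D relates back to April 25, 2021 (work commenced); E was recorded 88 days after the deed, outside the 21-day window, so it keeps its recording date; F is treated as recorded August 25, 2021, the work-commencement date.
C, as an HOA assessment lien, has superpriority and ranks first.
Remaining liens by effective date: G (February 20, 2021), D (April 25, 2021), E (May 18, 2021), A (July 2, 2021), F (August 25, 2021), B (June 1, 2022).

C, G, D, E, A, F, B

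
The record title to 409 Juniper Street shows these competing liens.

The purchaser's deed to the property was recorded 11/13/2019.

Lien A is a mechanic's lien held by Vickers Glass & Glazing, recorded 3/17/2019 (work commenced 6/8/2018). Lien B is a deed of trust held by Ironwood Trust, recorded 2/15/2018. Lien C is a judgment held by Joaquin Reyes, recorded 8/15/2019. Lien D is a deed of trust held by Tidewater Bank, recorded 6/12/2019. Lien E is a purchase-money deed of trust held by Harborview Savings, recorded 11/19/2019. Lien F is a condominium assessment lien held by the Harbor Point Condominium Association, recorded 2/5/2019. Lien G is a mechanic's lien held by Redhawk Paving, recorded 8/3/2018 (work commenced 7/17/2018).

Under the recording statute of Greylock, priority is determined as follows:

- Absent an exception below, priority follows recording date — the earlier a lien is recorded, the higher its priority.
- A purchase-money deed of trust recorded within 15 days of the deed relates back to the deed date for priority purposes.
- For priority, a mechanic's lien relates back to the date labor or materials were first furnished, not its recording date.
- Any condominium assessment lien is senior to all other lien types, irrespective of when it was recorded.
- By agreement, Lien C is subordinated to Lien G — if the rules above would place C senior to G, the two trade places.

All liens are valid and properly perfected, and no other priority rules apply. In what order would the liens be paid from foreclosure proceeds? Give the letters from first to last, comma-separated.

Effective dates: A relates back to 6/8/2018 (work commenced); E relates back to the deed date 11/13/2019; G's effective date is 7/17/2018, when work began.
F, as a condominium assessment lien, has superpriority and ranks first.
Ordering the rest by effective date: B (2/15/2018), A (6/8/2018), G (7/17/2018), D (6/12/2019), C (8/15/2019), E (11/13/2019).
C is already junior to G, so the subordination agreement changes nothing.

F, B, A, G, D, C, E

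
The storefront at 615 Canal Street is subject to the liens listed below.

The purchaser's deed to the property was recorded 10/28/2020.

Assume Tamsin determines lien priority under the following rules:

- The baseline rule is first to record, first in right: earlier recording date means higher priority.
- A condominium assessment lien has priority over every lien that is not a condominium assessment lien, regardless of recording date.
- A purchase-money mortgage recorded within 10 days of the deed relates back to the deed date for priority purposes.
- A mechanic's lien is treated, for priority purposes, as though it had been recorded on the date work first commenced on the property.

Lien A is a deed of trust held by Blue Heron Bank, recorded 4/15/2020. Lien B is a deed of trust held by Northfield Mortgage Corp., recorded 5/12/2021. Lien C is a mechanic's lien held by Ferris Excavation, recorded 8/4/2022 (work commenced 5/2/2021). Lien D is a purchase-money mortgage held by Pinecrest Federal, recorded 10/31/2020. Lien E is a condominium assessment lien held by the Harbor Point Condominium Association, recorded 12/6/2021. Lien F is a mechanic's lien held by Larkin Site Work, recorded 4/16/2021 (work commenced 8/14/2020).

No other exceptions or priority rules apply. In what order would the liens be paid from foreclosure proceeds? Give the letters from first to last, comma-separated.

E, A, F, D, C, B

Effective dates: C relates back to 5/2/2021 (work commenced); D's effective date is the deed date, 10/28/2020; F relates back to 8/14/2020 (work commenced).
As a condominium assessment lien, E is senior to every other lien.
Among the remaining liens, by effective date: A (4/15/2020), F (8/14/2020), D (10/28/2020), C (5/2/2021), B (5/12/2021).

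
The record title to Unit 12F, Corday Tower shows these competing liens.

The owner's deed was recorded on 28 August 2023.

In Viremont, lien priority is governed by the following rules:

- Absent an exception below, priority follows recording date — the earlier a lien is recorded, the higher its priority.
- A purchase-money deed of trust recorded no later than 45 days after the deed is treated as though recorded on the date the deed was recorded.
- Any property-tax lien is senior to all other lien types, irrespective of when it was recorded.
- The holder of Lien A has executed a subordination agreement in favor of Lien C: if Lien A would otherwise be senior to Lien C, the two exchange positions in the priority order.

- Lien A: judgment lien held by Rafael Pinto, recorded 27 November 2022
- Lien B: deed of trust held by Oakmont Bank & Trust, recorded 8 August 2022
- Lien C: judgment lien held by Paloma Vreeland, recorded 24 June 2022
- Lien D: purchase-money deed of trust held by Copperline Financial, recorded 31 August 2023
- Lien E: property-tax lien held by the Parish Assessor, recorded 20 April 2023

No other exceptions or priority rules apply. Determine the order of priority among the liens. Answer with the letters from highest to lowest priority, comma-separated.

Adjusting effective dates: D's effective date is the deed date, 28 August 2023.
As a property-tax lien, E is senior to every other lien.
The other liens, earliest effective date first: C (24 June 2022), B (8 August 2022), A (27 November 2022), D (28 August 2023).
A is already junior to C, so the subordination agreement changes nothing.

E, C, B, A, D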